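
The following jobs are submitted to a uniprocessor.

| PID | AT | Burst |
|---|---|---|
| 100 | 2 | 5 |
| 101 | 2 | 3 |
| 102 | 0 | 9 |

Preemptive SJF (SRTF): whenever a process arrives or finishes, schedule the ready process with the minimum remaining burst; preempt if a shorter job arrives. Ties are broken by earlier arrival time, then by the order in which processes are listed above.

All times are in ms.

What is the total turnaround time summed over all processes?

28

Gantt: | 102 0-2 | 101 2-5 | 100 5-10 | 102 10-17 |
Completion: 100=10  101=5  102=17
Turnaround = completion − arrival: 100=8, 101=3, 102=17
Total turnaround = 8 + 3 + 17 = 28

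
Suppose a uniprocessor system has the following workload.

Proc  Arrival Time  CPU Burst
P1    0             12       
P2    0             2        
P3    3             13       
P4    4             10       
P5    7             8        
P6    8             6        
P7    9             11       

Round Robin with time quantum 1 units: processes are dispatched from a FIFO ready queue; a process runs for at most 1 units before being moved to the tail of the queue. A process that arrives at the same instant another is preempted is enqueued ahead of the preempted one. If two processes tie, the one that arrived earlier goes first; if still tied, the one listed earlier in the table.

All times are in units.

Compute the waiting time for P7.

42

Schedule: | P1 0-1 | P2 1-2 | P1 2-3 | P2 3-4 | P3 4-5 | P1 5-6 | P4 6-7 | P3 7-8 | P1 8-9 | P5 9-10 | P4 10-11 | P6 11-12 | P3 12-13 | P7 13-14 | P1 14-15 | P5 15-16 | P4 16-17 | P6 17-18 | P3 18-19 | P7 19-20 | P1 20-21 | P5 21-22 | P4 22-23 | P6 23-24 | P3 24-25 | P7 25-26 | P1 26-27 | P5 27-28 | P4 28-29 | P6 29-30 | P3 30-31 | P7 31-32 | P1 32-33 | P5 33-34 | P4 34-35 | P6 35-36 | P3 36-37 | P7 37-38 | P1 38-39 | P5 39-40 | P4 40-41 | P6 41-42 | P3 42-43 | P7 43-44 | P1 44-45 | P5 45-46 | P4 46-47 | P3 47-48 | P7 48-49 | P1 49-50 | P5 50-51 | P4 51-52 | P3 52-53 | P7 53-54 | P1 54-55 | P4 55-56 | P3 56-57 | P7 57-58 | P3 58-59 | P7 59-60 | P3 60-61 | P7 61-62 |
Completion: P1=55  P2=4  P3=61  P4=56  P5=51  P6=42  P7=62
Turnaround (C−A): P1=55  P2=4  P3=58  P4=52  P5=44  P6=34  P7=53
Waiting(P7) = turnaround − burst = 53 − 11 = 42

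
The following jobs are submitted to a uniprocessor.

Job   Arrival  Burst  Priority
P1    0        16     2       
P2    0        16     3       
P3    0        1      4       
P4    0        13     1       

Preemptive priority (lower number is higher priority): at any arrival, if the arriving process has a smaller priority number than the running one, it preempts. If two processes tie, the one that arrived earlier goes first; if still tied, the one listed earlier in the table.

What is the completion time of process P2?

Timeline: | P4 0-13 | P1 13-29 | P2 29-45 | P3 45-46 |
Completion: P1=29  P2=45  P3=46  P4=13

45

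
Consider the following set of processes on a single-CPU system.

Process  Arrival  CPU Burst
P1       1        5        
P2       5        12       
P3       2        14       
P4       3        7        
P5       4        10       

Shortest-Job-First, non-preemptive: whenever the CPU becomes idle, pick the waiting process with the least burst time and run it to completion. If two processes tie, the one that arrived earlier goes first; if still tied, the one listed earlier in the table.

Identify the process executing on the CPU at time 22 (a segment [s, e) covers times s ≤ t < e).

Gantt: | idle 0-1 | P1 1-6 | P4 6-13 | P5 13-23 | P2 23-35 | P3 35-49 |
Completion: P1=6  P2=35  P3=49  P4=13  P5=23

P5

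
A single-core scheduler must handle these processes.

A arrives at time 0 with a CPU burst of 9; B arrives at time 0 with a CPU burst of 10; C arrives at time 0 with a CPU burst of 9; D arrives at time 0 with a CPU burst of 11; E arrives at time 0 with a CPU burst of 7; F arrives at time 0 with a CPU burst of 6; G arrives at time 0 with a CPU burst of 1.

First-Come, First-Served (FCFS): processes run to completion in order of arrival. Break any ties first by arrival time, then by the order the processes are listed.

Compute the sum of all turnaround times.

Timeline: | A 0-9 | B 9-19 | C 19-28 | D 28-39 | E 39-46 | F 46-52 | G 52-53 |
Completion: A=9  B=19  C=28  D=39  E=46  F=52  G=53
Turnaround (C−A): A=9  B=19  C=28  D=39  E=46  F=52  G=53
Turnaround = completion − arrival: A=9, B=19, C=28, D=39, E=46, F=52, G=53
Total turnaround = 9 + 19 + 28 + 39 + 46 + 52 + 53 = 246

246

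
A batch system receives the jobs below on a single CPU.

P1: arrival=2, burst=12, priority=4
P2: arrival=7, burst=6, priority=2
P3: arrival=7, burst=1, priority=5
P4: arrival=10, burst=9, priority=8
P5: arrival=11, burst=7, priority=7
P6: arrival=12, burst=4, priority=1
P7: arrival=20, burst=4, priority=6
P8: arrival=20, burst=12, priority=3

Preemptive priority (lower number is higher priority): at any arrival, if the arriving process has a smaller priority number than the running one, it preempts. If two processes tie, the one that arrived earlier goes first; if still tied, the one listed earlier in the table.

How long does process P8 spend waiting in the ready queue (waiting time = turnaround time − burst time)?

0

Schedule: | idle 0-2 | P1 2-7 | P2 7-12 | P6 12-16 | P2 16-17 | P1 17-20 | P8 20-32 | P1 32-36 | P3 36-37 | P7 37-41 | P5 41-48 | P4 48-57 |
Completion: P1=36  P2=17  P3=37  P4=57  P5=48  P6=16  P7=41  P8=32
Waiting(P8) = turnaround − burst = 12 − 12 = 0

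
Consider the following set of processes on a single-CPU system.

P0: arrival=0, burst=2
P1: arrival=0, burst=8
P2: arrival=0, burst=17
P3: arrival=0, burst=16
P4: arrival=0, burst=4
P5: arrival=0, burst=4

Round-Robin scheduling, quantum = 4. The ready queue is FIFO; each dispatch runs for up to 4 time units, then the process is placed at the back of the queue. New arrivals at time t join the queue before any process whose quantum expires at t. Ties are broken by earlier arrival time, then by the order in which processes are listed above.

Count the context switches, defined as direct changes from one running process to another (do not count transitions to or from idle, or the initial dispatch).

13

Timeline: | P0 0-2 | P1 2-6 | P2 6-10 | P3 10-14 | P4 14-18 | P5 18-22 | P1 22-26 | P2 26-30 | P3 30-34 | P2 34-38 | P3 38-42 | P2 42-46 | P3 46-50 | P2 50-51 |
Completion: P0=2  P1=26  P2=51  P3=50  P4=18  P5=22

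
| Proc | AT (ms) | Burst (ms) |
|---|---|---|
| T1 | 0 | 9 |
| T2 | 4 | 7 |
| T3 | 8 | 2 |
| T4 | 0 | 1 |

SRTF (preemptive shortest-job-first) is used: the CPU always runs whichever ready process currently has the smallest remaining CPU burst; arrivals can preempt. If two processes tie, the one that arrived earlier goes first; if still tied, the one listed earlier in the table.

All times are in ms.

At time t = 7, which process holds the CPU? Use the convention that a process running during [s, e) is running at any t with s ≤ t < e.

Schedule: | T4 0-1 | T1 1-10 | T3 10-12 | T2 12-19 |
Completion: T1=10  T2=19  T3=12  T4=1

T1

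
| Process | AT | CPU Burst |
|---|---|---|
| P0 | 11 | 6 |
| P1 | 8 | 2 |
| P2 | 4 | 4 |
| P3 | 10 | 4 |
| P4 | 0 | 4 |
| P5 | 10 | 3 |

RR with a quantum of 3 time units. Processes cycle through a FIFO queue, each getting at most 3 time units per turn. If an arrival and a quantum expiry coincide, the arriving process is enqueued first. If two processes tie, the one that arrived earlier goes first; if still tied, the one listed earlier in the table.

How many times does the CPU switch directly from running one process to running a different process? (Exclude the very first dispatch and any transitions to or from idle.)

7

Schedule: | P4 0-4 | P2 4-8 | P1 8-10 | P3 10-13 | P5 13-16 | P0 16-19 | P3 19-20 | P0 20-23 |
Completion: P0=23  P1=10  P2=8  P3=20  P4=4  P5=16
Turnaround (C−A): P0=12  P1=2  P2=4  P3=10  P4=4  P5=6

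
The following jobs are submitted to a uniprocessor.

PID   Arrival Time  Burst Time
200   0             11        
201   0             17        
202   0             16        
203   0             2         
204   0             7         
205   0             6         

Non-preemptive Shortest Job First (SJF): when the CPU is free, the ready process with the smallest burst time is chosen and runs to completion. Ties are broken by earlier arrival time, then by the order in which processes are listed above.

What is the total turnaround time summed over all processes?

152

Gantt: | 203 0-2 | 205 2-8 | 204 8-15 | 200 15-26 | 202 26-42 | 201 42-59 |
Completion: 200=26  201=59  202=42  203=2  204=15  205=8
Turnaround (C−A): 200=26  201=59  202=42  203=2  204=15  205=8
Turnaround = completion − arrival: 200=26, 201=59, 202=42, 203=2, 204=15, 205=8
Total turnaround = 26 + 59 + 42 + 2 + 15 + 8 = 152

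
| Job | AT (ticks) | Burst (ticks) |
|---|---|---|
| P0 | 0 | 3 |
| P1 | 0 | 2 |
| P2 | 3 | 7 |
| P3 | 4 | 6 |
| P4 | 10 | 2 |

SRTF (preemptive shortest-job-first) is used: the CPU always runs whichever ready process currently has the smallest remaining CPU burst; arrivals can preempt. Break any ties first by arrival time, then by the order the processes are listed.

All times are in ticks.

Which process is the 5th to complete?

P2

Gantt: | P1 0-2 | P0 2-5 | P3 5-11 | P4 11-13 | P2 13-20 |
Completion: P0=5  P1=2  P2=20  P3=11  P4=13
Turnaround (C−A): P0=5  P1=2  P2=17  P3=7  P4=3
Finish order: P1 → P0 → P3 → P4 → P2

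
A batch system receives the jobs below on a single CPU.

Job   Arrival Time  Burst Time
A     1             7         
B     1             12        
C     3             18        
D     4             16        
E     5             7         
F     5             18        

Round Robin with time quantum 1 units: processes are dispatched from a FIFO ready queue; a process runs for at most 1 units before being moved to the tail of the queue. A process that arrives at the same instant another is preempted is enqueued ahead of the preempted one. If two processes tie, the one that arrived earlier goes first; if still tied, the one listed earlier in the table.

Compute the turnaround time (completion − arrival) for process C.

Timeline: | idle 0-1 | A 1-2 | B 2-3 | A 3-4 | C 4-5 | B 5-6 | D 6-7 | A 7-8 | E 8-9 | F 9-10 | C 10-11 | B 11-12 | D 12-13 | A 13-14 | E 14-15 | F 15-16 | C 16-17 | B 17-18 | D 18-19 | A 19-20 | E 20-21 | F 21-22 | C 22-23 | B 23-24 | D 24-25 | A 25-26 | E 26-27 | F 27-28 | C 28-29 | B 29-30 | D 30-31 | A 31-32 | E 32-33 | F 33-34 | C 34-35 | B 35-36 | D 36-37 | E 37-38 | F 38-39 | C 39-40 | B 40-41 | D 41-42 | E 42-43 | F 43-44 | C 44-45 | B 45-46 | D 46-47 | F 47-48 | C 48-49 | B 49-50 | D 50-51 | F 51-52 | C 52-53 | B 53-54 | D 54-55 | F 55-56 | C 56-57 | B 57-58 | D 58-59 | F 59-60 | C 60-61 | D 61-62 | F 62-63 | C 63-64 | D 64-65 | F 65-66 | C 66-67 | D 67-68 | F 68-69 | C 69-70 | D 70-71 | F 71-72 | C 72-73 | D 73-74 | F 74-75 | C 75-76 | F 76-77 | C 77-78 | F 78-79 |
Completion: A=32  B=58  C=78  D=74  E=43  F=79
Turnaround(C) = completion − arrival = 78 − 3 = 75

75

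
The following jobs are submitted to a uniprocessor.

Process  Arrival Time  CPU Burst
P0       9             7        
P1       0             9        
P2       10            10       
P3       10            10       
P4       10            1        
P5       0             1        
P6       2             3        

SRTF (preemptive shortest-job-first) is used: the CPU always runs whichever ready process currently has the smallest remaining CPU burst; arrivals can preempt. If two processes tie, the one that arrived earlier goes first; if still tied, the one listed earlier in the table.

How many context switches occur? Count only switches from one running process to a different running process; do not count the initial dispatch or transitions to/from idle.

8

Schedule: | P5 0-1 | P1 1-2 | P6 2-5 | P1 5-10 | P4 10-11 | P1 11-14 | P0 14-21 | P2 21-31 | P3 31-41 |
Completion: P0=21  P1=14  P2=31  P3=41  P4=11  P5=1  P6=5
Turnaround (C−A): P0=12  P1=14  P2=21  P3=31  P4=1  P5=1  P6=3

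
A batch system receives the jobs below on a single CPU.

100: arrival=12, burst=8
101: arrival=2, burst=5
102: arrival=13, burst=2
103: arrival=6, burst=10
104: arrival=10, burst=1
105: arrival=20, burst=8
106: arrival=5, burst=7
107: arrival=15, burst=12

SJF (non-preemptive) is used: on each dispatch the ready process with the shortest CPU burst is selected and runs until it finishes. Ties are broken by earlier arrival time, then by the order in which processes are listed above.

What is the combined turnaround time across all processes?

Schedule: | idle 0-2 | 101 2-7 | 106 7-14 | 104 14-15 | 102 15-17 | 100 17-25 | 105 25-33 | 103 33-43 | 107 43-55 |
Completion: 100=25  101=7  102=17  103=43  104=15  105=33  106=14  107=55
Turnaround = completion − arrival: 100=13, 101=5, 102=4, 103=37, 104=5, 105=13, 106=9, 107=40
Total turnaround = 13 + 5 + 4 + 37 + 5 + 13 + 9 + 40 = 126

126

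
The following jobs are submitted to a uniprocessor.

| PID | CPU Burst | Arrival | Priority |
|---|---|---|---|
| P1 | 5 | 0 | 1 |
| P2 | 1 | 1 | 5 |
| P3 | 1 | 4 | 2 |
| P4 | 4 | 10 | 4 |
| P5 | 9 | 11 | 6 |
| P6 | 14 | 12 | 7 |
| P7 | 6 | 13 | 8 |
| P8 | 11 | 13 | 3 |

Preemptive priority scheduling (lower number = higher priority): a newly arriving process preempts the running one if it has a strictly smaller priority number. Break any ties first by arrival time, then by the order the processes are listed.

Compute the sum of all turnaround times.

Gantt: | P1 0-5 | P3 5-6 | P2 6-7 | idle 7-10 | P4 10-13 | P8 13-24 | P4 24-25 | P5 25-34 | P6 34-48 | P7 48-54 |
Completion: P1=5  P2=7  P3=6  P4=25  P5=34  P6=48  P7=54  P8=24
Turnaround (C−A): P1=5  P2=6  P3=2  P4=15  P5=23  P6=36  P7=41  P8=11
Turnaround = completion − arrival: P1=5, P2=6, P3=2, P4=15, P5=23, P6=36, P7=41, P8=11
Total turnaround = 5 + 6 + 2 + 15 + 23 + 36 + 41 + 11 = 139

139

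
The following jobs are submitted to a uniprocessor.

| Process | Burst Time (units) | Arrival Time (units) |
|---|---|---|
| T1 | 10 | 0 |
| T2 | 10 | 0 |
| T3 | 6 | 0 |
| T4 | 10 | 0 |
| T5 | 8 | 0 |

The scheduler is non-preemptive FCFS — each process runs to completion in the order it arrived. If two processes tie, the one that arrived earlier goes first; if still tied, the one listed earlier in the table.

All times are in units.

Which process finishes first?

T1

Timeline: | T1 0-10 | T2 10-20 | T3 20-26 | T4 26-36 | T5 36-44 |
Completion: T1=10  T2=20  T3=26  T4=36  T5=44
Finish order: T1 → T2 → T3 → T4 → T5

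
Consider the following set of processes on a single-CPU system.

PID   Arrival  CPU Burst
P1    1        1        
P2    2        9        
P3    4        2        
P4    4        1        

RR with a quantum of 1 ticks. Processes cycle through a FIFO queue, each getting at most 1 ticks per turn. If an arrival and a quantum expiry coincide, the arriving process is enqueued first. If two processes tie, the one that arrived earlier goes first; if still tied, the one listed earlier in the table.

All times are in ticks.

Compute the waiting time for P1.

0

Timeline: | idle 0-1 | P1 1-2 | P2 2-4 | P3 4-5 | P4 5-6 | P2 6-7 | P3 7-8 | P2 8-14 |
Completion: P1=2  P2=14  P3=8  P4=6
Waiting(P1) = turnaround − burst = 1 − 1 = 0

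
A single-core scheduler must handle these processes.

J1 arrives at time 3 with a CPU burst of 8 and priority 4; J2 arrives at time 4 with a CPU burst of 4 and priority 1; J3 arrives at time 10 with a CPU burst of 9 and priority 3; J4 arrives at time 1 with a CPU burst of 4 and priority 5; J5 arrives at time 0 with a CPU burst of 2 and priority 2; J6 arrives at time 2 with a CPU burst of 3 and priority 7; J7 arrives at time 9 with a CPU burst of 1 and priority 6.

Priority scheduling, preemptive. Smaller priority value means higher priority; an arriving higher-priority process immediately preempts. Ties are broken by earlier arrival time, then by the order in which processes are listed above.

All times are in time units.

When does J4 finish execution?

Schedule: | J5 0-2 | J4 2-3 | J1 3-4 | J2 4-8 | J1 8-10 | J3 10-19 | J1 19-24 | J4 24-27 | J7 27-28 | J6 28-31 |
Completion: J1=24  J2=8  J3=19  J4=27  J5=2  J6=31  J7=28
Turnaround (C−A): J1=21  J2=4  J3=9  J4=26  J5=2  J6=29  J7=19

27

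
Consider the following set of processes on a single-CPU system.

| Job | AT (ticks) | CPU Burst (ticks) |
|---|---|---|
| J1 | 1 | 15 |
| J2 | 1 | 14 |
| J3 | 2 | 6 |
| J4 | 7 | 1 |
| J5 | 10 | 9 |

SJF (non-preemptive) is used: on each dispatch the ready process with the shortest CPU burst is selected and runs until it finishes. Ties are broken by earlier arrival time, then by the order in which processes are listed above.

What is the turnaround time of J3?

Gantt: | idle 0-1 | J2 1-15 | J4 15-16 | J3 16-22 | J5 22-31 | J1 31-46 |
Completion: J1=46  J2=15  J3=22  J4=16  J5=31
Turnaround (C−A): J1=45  J2=14  J3=20  J4=9  J5=21
Turnaround(J3) = completion − arrival = 22 − 2 = 20

20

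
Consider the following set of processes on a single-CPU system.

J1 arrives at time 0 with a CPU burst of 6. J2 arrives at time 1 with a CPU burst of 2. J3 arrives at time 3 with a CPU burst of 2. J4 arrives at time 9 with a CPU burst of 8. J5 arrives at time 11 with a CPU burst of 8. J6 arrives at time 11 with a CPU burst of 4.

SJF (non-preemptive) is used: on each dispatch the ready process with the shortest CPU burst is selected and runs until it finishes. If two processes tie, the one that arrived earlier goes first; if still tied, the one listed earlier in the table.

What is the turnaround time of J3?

Gantt: | J1 0-6 | J2 6-8 | J3 8-10 | J4 10-18 | J6 18-22 | J5 22-30 |
Completion: J1=6  J2=8  J3=10  J4=18  J5=30  J6=22
Turnaround (C−A): J1=6  J2=7  J3=7  J4=9  J5=19  J6=11
Turnaround(J3) = completion − arrival = 10 − 3 = 7

7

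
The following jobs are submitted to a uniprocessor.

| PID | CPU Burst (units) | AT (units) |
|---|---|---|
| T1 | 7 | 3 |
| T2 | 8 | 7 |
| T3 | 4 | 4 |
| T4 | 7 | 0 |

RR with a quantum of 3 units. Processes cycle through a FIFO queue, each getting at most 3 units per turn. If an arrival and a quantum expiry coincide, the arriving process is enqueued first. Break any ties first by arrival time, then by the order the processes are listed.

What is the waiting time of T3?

Schedule: | T4 0-3 | T1 3-6 | T4 6-9 | T3 9-12 | T1 12-15 | T2 15-18 | T4 18-19 | T3 19-20 | T1 20-21 | T2 21-26 |
Completion: T1=21  T2=26  T3=20  T4=19
Waiting(T3) = turnaround − burst = 16 − 4 = 12

12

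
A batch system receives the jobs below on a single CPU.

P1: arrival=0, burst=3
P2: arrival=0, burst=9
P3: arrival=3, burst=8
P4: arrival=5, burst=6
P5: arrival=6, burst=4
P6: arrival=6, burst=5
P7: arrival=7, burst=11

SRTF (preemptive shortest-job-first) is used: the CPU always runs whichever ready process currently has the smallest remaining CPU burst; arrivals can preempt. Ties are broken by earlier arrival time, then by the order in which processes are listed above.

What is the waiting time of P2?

26

Schedule: | P1 0-3 | P3 3-6 | P5 6-10 | P3 10-15 | P6 15-20 | P4 20-26 | P2 26-35 | P7 35-46 |
Completion: P1=3  P2=35  P3=15  P4=26  P5=10  P6=20  P7=46
Turnaround (C−A): P1=3  P2=35  P3=12  P4=21  P5=4  P6=14  P7=39
Waiting(P2) = turnaround − burst = 35 − 9 = 26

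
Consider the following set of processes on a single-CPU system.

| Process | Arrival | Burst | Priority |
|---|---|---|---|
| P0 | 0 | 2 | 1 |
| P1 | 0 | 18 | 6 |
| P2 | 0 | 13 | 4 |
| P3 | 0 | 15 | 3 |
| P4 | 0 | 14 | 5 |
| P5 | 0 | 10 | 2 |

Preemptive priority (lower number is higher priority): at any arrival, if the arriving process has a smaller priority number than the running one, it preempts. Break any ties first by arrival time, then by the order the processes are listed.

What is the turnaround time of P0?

Schedule: | P0 0-2 | P5 2-12 | P3 12-27 | P2 27-40 | P4 40-54 | P1 54-72 |
Completion: P0=2  P1=72  P2=40  P3=27  P4=54  P5=12
Turnaround (C−A): P0=2  P1=72  P2=40  P3=27  P4=54  P5=12
Turnaround(P0) = completion − arrival = 2 − 0 = 2

2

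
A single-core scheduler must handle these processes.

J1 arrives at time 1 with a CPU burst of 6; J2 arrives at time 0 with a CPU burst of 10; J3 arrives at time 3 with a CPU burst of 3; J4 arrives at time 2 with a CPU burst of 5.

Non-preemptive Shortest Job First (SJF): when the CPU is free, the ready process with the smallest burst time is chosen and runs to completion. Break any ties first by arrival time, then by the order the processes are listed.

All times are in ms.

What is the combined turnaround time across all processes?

Schedule: | J2 0-10 | J3 10-13 | J4 13-18 | J1 18-24 |
Completion: J1=24  J2=10  J3=13  J4=18
Turnaround (C−A): J1=23  J2=10  J3=10  J4=16
Turnaround = completion − arrival: J1=23, J2=10, J3=10, J4=16
Total turnaround = 23 + 10 + 10 + 16 = 59

59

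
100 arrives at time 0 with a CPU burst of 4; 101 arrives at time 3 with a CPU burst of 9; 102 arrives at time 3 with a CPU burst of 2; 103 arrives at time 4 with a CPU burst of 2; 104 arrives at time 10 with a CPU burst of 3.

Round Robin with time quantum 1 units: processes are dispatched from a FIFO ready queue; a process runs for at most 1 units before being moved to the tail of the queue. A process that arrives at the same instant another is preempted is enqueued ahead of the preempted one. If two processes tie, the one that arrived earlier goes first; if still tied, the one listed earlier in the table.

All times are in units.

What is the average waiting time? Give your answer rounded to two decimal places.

4.20

Gantt: | 100 0-3 | 101 3-4 | 102 4-5 | 100 5-6 | 103 6-7 | 101 7-8 | 102 8-9 | 103 9-10 | 101 10-11 | 104 11-12 | 101 12-13 | 104 13-14 | 101 14-15 | 104 15-16 | 101 16-20 |
Completion: 100=6  101=20  102=9  103=10  104=16
Turnaround (C−A): 100=6  101=17  102=6  103=6  104=6
Waiting times: 100=2, 101=8, 102=4, 103=4, 104=3
Average waiting = (2+8+4+4+3) / 5 = 21/5 = 4.20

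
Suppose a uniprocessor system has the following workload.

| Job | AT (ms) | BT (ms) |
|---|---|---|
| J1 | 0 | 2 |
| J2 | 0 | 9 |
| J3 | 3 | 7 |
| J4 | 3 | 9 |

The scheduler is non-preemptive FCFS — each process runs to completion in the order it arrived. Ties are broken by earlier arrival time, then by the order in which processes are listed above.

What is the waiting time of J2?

2

Timeline: | J1 0-2 | J2 2-11 | J3 11-18 | J4 18-27 |
Completion: J1=2  J2=11  J3=18  J4=27
Turnaround (C−A): J1=2  J2=11  J3=15  J4=24
Waiting(J2) = turnaround − burst = 11 − 9 = 2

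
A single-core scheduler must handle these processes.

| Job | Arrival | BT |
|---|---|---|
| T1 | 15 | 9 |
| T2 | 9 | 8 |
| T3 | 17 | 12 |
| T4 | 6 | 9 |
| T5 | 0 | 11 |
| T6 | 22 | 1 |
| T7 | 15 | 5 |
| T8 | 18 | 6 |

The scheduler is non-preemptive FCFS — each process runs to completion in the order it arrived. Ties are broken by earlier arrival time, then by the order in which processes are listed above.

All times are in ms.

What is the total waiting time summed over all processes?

150

Timeline: | T5 0-11 | T4 11-20 | T2 20-28 | T1 28-37 | T7 37-42 | T3 42-54 | T8 54-60 | T6 60-61 |
Completion: T1=37  T2=28  T3=54  T4=20  T5=11  T6=61  T7=42  T8=60
Turnaround (C−A): T1=22  T2=19  T3=37  T4=14  T5=11  T6=39  T7=27  T8=42
Waiting = turnaround − burst: T1=13, T2=11, T3=25, T4=5, T5=0, T6=38, T7=22, T8=36
Total waiting = 13 + 11 + 25 + 5 + 0 + 38 + 22 + 36 = 150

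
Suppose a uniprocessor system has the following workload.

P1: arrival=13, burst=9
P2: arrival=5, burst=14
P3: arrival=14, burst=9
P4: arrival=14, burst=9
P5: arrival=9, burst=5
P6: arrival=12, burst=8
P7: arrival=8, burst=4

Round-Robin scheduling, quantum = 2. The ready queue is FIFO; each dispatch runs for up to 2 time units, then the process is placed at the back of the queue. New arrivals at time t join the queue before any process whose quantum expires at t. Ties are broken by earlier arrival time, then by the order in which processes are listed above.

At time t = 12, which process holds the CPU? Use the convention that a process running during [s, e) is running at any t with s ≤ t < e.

Schedule: | idle 0-5 | P2 5-9 | P7 9-11 | P5 11-13 | P2 13-15 | P7 15-17 | P6 17-19 | P1 19-21 | P5 21-23 | P3 23-25 | P4 25-27 | P2 27-29 | P6 29-31 | P1 31-33 | P5 33-34 | P3 34-36 | P4 36-38 | P2 38-40 | P6 40-42 | P1 42-44 | P3 44-46 | P4 46-48 | P2 48-50 | P6 50-52 | P1 52-54 | P3 54-56 | P4 56-58 | P2 58-60 | P1 60-61 | P3 61-62 | P4 62-63 |
Completion: P1=61  P2=60  P3=62  P4=63  P5=34  P6=52  P7=17
Turnaround (C−A): P1=48  P2=55  P3=48  P4=49  P5=25  P6=40  P7=9

P5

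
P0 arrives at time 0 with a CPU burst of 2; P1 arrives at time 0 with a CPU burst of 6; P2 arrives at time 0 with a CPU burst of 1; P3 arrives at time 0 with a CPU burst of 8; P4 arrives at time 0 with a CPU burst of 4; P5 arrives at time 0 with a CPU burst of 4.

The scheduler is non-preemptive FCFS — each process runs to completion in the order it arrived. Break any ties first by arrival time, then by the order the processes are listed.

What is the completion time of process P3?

Gantt: | P0 0-2 | P1 2-8 | P2 8-9 | P3 9-17 | P4 17-21 | P5 21-25 |
Completion: P0=2  P1=8  P2=9  P3=17  P4=21  P5=25
Turnaround (C−A): P0=2  P1=8  P2=9  P3=17  P4=21  P5=25

17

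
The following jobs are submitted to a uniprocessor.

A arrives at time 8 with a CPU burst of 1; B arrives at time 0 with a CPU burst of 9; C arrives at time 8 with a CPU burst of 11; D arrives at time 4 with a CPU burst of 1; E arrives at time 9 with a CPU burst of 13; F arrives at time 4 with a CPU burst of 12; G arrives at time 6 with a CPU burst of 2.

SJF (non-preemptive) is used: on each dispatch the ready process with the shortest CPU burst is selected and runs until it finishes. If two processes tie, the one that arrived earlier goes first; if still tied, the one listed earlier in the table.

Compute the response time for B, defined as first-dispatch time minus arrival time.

Timeline: | B 0-9 | D 9-10 | A 10-11 | G 11-13 | C 13-24 | F 24-36 | E 36-49 |
Completion: A=11  B=9  C=24  D=10  E=49  F=36  G=13
Turnaround (C−A): A=3  B=9  C=16  D=6  E=40  F=32  G=7
Response(B) = first start − arrival = 0 − 0 = 0

0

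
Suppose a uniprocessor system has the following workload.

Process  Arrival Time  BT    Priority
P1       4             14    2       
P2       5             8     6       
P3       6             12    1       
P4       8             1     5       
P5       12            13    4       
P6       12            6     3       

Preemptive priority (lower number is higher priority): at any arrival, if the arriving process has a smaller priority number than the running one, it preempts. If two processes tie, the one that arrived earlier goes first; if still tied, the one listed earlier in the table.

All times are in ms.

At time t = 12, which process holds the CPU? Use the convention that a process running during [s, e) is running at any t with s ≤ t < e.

Schedule: | idle 0-4 | P1 4-6 | P3 6-18 | P1 18-30 | P6 30-36 | P5 36-49 | P4 49-50 | P2 50-58 |
Completion: P1=30  P2=58  P3=18  P4=50  P5=49  P6=36
Turnaround (C−A): P1=26  P2=53  P3=12  P4=42  P5=37  P6=24

P3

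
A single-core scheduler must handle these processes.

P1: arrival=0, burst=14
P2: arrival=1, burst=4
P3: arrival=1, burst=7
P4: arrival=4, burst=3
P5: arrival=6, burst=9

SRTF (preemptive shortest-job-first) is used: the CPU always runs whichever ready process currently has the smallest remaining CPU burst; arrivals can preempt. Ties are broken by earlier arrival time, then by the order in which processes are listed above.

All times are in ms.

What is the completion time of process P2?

5

Gantt: | P1 0-1 | P2 1-5 | P4 5-8 | P3 8-15 | P5 15-24 | P1 24-37 |
Completion: P1=37  P2=5  P3=15  P4=8  P5=24
Turnaround (C−A): P1=37  P2=4  P3=14  P4=4  P5=18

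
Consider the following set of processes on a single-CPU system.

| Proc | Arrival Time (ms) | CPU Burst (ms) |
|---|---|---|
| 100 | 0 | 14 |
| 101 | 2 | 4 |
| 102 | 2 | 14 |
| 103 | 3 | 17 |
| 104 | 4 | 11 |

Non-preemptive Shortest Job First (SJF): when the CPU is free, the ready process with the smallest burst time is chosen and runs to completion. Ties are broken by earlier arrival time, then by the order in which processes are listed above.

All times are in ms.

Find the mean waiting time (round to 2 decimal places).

18.60

Schedule: | 100 0-14 | 101 14-18 | 104 18-29 | 102 29-43 | 103 43-60 |
Completion: 100=14  101=18  102=43  103=60  104=29
Turnaround (C−A): 100=14  101=16  102=41  103=57  104=25
Waiting times: 100=0, 101=12, 102=27, 103=40, 104=14
Average waiting = (0+12+27+40+14) / 5 = 93/5 = 18.60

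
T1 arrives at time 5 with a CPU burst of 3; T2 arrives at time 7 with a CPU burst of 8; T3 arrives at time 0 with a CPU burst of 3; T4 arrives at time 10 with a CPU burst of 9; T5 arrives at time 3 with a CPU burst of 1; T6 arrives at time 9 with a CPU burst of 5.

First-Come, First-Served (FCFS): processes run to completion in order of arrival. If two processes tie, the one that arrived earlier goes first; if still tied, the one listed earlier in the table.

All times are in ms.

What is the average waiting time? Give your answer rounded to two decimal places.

Schedule: | T3 0-3 | T5 3-4 | idle 4-5 | T1 5-8 | T2 8-16 | T6 16-21 | T4 21-30 |
Completion: T1=8  T2=16  T3=3  T4=30  T5=4  T6=21
Waiting times: T1=0, T2=1, T3=0, T4=11, T5=0, T6=7
Average waiting = (0+1+0+11+0+7) / 6 = 19/6 = 3.17

3.17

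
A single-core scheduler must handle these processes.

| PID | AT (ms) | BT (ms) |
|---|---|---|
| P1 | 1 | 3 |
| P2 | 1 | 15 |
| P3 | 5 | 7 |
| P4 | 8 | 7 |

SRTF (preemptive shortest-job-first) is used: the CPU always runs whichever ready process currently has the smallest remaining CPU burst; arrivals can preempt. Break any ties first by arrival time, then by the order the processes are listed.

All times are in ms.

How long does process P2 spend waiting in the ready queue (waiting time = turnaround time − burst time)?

17

Timeline: | idle 0-1 | P1 1-4 | P2 4-5 | P3 5-12 | P4 12-19 | P2 19-33 |
Completion: P1=4  P2=33  P3=12  P4=19
Turnaround (C−A): P1=3  P2=32  P3=7  P4=11
Waiting(P2) = turnaround − burst = 32 − 15 = 17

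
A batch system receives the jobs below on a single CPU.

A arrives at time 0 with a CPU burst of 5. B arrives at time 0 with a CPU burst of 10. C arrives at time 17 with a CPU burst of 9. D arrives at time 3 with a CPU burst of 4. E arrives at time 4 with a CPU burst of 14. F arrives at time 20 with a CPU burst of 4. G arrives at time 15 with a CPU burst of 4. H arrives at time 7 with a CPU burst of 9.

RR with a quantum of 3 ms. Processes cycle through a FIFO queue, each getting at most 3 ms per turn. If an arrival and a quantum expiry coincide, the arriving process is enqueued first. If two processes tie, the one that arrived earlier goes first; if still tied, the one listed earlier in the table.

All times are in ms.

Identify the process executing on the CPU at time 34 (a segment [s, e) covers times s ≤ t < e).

F

Timeline: | A 0-3 | B 3-6 | D 6-9 | A 9-11 | E 11-14 | B 14-17 | H 17-20 | D 20-21 | E 21-24 | G 24-27 | C 27-30 | B 30-33 | F 33-36 | H 36-39 | E 39-42 | G 42-43 | C 43-46 | B 46-47 | F 47-48 | H 48-51 | E 51-54 | C 54-57 | E 57-59 |
Completion: A=11  B=47  C=57  D=21  E=59  F=48  G=43  H=51
Turnaround (C−A): A=11  B=47  C=40  D=18  E=55  F=28  G=28  H=44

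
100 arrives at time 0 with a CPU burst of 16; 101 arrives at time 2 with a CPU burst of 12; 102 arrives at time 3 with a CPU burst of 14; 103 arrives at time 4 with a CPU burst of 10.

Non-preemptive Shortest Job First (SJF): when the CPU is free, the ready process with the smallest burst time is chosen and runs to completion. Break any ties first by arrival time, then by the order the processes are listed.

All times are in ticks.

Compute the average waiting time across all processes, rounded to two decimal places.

17.75

Timeline: | 100 0-16 | 103 16-26 | 101 26-38 | 102 38-52 |
Completion: 100=16  101=38  102=52  103=26
Turnaround (C−A): 100=16  101=36  102=49  103=22
Waiting times: 100=0, 101=24, 102=35, 103=12
Average waiting = (0+24+35+12) / 4 = 71/4 = 17.75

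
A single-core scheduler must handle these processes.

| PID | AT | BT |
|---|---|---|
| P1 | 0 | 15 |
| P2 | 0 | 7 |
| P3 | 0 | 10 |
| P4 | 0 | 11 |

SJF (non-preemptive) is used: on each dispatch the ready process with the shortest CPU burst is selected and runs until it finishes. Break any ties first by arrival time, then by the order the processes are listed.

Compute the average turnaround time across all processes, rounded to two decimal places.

Gantt: | P2 0-7 | P3 7-17 | P4 17-28 | P1 28-43 |
Completion: P1=43  P2=7  P3=17  P4=28
Turnaround (C−A): P1=43  P2=7  P3=17  P4=28
Turnaround times: P1=43, P2=7, P3=17, P4=28
Average turnaround = (43+7+17+28) / 4 = 95/4 = 23.75

23.75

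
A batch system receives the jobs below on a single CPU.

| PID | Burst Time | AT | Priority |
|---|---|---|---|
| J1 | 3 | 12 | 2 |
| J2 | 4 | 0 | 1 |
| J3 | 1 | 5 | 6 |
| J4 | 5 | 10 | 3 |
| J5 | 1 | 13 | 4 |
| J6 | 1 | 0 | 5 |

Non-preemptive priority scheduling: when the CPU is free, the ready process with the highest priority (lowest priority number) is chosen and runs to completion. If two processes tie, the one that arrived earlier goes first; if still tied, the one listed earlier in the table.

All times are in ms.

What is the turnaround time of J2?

Timeline: | J2 0-4 | J6 4-5 | J3 5-6 | idle 6-10 | J4 10-15 | J1 15-18 | J5 18-19 |
Completion: J1=18  J2=4  J3=6  J4=15  J5=19  J6=5
Turnaround (C−A): J1=6  J2=4  J3=1  J4=5  J5=6  J6=5
Turnaround(J2) = completion − arrival = 4 − 0 = 4

4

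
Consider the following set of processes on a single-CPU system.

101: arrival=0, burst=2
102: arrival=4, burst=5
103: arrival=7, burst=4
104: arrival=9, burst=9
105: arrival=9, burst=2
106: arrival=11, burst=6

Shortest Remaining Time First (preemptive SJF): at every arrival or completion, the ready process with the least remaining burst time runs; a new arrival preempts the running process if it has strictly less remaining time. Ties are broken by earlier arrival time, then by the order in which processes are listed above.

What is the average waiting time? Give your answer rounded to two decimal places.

3.33

Gantt: | 101 0-2 | idle 2-4 | 102 4-9 | 105 9-11 | 103 11-15 | 106 15-21 | 104 21-30 |
Completion: 101=2  102=9  103=15  104=30  105=11  106=21
Turnaround (C−A): 101=2  102=5  103=8  104=21  105=2  106=10
Waiting times: 101=0, 102=0, 103=4, 104=12, 105=0, 106=4
Average waiting = (0+0+4+12+0+4) / 6 = 20/6 = 3.33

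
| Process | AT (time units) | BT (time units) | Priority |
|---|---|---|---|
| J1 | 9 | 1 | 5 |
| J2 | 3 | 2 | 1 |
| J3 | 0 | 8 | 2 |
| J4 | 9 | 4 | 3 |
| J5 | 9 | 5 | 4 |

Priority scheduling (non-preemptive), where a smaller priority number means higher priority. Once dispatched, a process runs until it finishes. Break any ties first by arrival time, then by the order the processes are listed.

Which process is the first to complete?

J3

Schedule: | J3 0-8 | J2 8-10 | J4 10-14 | J5 14-19 | J1 19-20 |
Completion: J1=20  J2=10  J3=8  J4=14  J5=19
Finish order: J3 → J2 → J4 → J5 → J1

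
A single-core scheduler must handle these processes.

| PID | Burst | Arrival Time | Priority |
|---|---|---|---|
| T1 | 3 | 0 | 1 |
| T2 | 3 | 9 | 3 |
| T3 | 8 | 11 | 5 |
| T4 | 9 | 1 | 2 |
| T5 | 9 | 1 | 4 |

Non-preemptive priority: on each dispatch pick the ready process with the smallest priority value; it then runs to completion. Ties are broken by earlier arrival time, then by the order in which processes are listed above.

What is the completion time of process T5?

Timeline: | T1 0-3 | T4 3-12 | T2 12-15 | T5 15-24 | T3 24-32 |
Completion: T1=3  T2=15  T3=32  T4=12  T5=24

24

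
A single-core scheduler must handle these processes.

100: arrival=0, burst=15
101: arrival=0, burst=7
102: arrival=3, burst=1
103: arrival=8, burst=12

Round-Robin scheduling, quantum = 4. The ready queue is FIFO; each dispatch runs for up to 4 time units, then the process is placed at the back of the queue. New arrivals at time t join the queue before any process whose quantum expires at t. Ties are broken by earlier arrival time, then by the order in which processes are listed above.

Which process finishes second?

Schedule: | 100 0-4 | 101 4-8 | 102 8-9 | 100 9-13 | 103 13-17 | 101 17-20 | 100 20-24 | 103 24-28 | 100 28-31 | 103 31-35 |
Completion: 100=31  101=20  102=9  103=35
Turnaround (C−A): 100=31  101=20  102=6  103=27
Finish order: 102 → 101 → 100 → 103

101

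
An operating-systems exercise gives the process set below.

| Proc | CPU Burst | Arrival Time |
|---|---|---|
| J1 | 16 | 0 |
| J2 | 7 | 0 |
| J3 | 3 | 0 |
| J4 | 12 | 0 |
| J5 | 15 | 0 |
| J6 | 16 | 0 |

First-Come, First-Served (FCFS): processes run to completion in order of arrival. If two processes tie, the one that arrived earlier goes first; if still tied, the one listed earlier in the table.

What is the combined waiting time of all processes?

156

Gantt: | J1 0-16 | J2 16-23 | J3 23-26 | J4 26-38 | J5 38-53 | J6 53-69 |
Completion: J1=16  J2=23  J3=26  J4=38  J5=53  J6=69
Turnaround (C−A): J1=16  J2=23  J3=26  J4=38  J5=53  J6=69
Waiting = turnaround − burst: J1=0, J2=16, J3=23, J4=26, J5=38, J6=53
Total waiting = 0 + 16 + 23 + 26 + 38 + 53 = 156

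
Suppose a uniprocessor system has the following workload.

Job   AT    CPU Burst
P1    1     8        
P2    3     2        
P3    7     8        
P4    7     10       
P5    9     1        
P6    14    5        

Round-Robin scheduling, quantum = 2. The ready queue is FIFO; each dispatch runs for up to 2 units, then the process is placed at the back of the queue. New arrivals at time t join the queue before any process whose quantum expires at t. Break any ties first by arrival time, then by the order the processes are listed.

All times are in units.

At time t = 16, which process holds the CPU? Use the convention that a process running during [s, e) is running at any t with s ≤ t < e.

P4

Schedule: | idle 0-1 | P1 1-3 | P2 3-5 | P1 5-7 | P3 7-9 | P4 9-11 | P1 11-13 | P5 13-14 | P3 14-16 | P4 16-18 | P1 18-20 | P6 20-22 | P3 22-24 | P4 24-26 | P6 26-28 | P3 28-30 | P4 30-32 | P6 32-33 | P4 33-35 |
Completion: P1=20  P2=5  P3=30  P4=35  P5=14  P6=33
Turnaround (C−A): P1=19  P2=2  P3=23  P4=28  P5=5  P6=19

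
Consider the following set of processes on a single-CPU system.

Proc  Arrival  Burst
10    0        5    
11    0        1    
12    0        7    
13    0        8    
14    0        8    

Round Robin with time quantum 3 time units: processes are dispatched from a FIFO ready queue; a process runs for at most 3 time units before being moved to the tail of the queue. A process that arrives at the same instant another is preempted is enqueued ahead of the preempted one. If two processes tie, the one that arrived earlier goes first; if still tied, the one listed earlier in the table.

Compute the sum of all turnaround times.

100

Timeline: | 10 0-3 | 11 3-4 | 12 4-7 | 13 7-10 | 14 10-13 | 10 13-15 | 12 15-18 | 13 18-21 | 14 21-24 | 12 24-25 | 13 25-27 | 14 27-29 |
Completion: 10=15  11=4  12=25  13=27  14=29
Turnaround (C−A): 10=15  11=4  12=25  13=27  14=29
Turnaround = completion − arrival: 10=15, 11=4, 12=25, 13=27, 14=29
Total turnaround = 15 + 4 + 25 + 27 + 29 = 100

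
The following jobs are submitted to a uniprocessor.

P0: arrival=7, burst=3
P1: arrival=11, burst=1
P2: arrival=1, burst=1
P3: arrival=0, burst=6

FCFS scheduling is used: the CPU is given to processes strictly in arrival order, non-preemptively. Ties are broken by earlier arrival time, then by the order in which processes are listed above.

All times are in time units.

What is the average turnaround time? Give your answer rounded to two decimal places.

Timeline: | P3 0-6 | P2 6-7 | P0 7-10 | idle 10-11 | P1 11-12 |
Completion: P0=10  P1=12  P2=7  P3=6
Turnaround times: P0=3, P1=1, P2=6, P3=6
Average turnaround = (3+1+6+6) / 4 = 16/4 = 4.00

4.00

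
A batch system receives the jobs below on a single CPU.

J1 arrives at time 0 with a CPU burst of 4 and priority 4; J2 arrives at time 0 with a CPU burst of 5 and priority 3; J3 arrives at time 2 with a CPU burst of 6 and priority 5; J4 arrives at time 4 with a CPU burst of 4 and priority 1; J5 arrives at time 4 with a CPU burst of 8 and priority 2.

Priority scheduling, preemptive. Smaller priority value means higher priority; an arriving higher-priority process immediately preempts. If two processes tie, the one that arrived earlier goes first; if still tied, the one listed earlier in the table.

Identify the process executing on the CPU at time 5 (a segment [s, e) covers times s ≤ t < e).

J4

Timeline: | J2 0-4 | J4 4-8 | J5 8-16 | J2 16-17 | J1 17-21 | J3 21-27 |
Completion: J1=21  J2=17  J3=27  J4=8  J5=16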